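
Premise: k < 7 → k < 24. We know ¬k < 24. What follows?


Modus tollens: P → Q, ¬Q ⊢ ¬P
P: k < 7
Q: k < 24
We have P → Q and Q is false.
By modus tollens, P must be false.

It is not the case that k < 7


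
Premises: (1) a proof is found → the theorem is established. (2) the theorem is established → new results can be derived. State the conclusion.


Hypothetical syllogism: P → Q, Q → R ⊢ P → R
Premise 1: a proof is found → the theorem is established
Premise 2: the theorem is established → new results can be derived
Chain the implications: the middle term (the theorem is established) links the two.
Conclusion: If a proof is found, then new results can be derived.

If a proof is found, then new results can be derived.


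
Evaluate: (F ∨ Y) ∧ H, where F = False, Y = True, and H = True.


F = False, Y = True, H = True
Step 1: F ∨ Y = False OR True = True
Step 2: True ∧ H = True AND True = True
OR is true when at least one operand is true; AND requires both.

True


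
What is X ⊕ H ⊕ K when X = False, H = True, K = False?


X = False, H = True, K = False
Step 1: X ⊕ H = False XOR True = True
Step 2: True ⊕ K = True XOR False = True
XOR is true when an odd number of operands are true.

True


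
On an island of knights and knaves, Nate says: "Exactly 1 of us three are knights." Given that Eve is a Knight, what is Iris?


Nate claims exactly 1 knights among Nate, Eve, Iris.
Given: Eve is a Knight.

Case 1: Nate is a Knight (tells truth)
  Then exactly 1 of the three are knights.
  Counting Nate, Eve: 2 knight(s) so far. Need -1 more → impossible.
Case 2: Nate is a Knave (lies)
  Then the count is NOT 1.
  If Iris = Knave, count = 1 = 1 → claim would be true, contradicts lie.
  If Iris = Knight, count = 2 ≠ 1 → lie confirmed ✓

Iris is a Knight.

Knight


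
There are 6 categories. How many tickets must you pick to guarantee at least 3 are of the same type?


Pigeonhole: to guarantee k in one of n categories, need (k-1)×n + 1.
k = 3, n = 6
Minimum = (3-1) × 6 + 1 = 2 × 6 + 1

13


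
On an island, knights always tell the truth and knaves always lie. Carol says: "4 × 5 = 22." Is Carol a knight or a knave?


Statement: "4 × 5 = 22."
Actual: 4 × 5 = 20
Claimed: 22
Statement is FALSE → Carol lies → Knave

Knave


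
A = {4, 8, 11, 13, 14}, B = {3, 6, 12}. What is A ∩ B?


A = {4, 8, 11, 13, 14}
B = {3, 6, 12}
Operation: intersection
Elements in both: none

∅


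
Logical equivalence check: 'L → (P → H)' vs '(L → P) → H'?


Expression 1: L → (P → H)
Expression 2: (L → P) → H
Truth table (L P H | Expr1 Expr2):
  T T T |   T     T
  T T F |   F     F
  T F T |   T     T
  T F F |   T     T
  F T T |   T     T
  F T F |   T     F   ← differ
  F F T |   T     T
  F F F |   T     F   ← differ
Counterexample: L=F, P=T, H=F gives Expr1 = T but Expr2 = F, so the expressions are NOT logically equivalent.

No


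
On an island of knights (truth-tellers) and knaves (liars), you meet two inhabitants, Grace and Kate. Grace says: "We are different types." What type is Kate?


Grace says: "We are different types."
Case 1: Grace is a Knight (truth-teller)
  Statement is true → they ARE different → Kate is a Knave
Case 2: Grace is a Knave (liar)
  Statement is false → they are NOT different → Kate is a Knave
In both cases, Kate is a Knave.

Knave


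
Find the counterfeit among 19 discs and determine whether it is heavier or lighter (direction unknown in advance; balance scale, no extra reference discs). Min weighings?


Let n = 19. 38 possibilities (n discs × lighter/heavier); each weighing has 3 outcomes.
Bound for k weighings: say the first weighing puts j discs on each pan. If it tips, the 2j weighed discs remain suspects (each with a known direction) and k-1 weighings give 3^(k-1) outcomes; 3^(k-1) is odd, so 2j ≤ 3^(k-1) - 1. If it balances, the n - 2j unweighed discs remain with direction unknown: 2(n - 2j) ≤ 3^(k-1) - 1 by the same parity argument. Adding, n ≤ (3^(k-1) - 1) + (3^(k-1) - 1)/2 = (3^k - 3)/2, and the classical three-group strategy achieves this (3 discs in 2 weighings, 12 in 3, 39 in 4, 120 in 5).
So we need the smallest k with (3^k - 3)/2 ≥ 19.
k = 3: (3^3 - 3)/2 = 12 < 19 ✗
k = 4: (3^4 - 3)/2 = 39 ≥ 19 ✓

4


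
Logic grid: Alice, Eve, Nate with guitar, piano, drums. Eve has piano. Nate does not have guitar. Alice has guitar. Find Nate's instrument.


From clues:
  Eve → piano
  Alice → guitar
By elimination, Nate gets the remaining.

drums


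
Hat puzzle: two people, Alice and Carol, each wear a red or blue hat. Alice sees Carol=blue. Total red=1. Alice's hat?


Total red = 1, Carol = blue
Red accounted for: 0
Remaining for Alice: 1
Alice's hat is red.

red


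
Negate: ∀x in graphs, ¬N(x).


Original: ∀x ¬N(x)
Rule: ¬∀→∃, ¬∃→∀, negate predicate.
Negation: ∃x N(x)

∃x N(x)


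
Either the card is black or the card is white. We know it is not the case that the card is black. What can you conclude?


Disjunctive syllogism: P ∨ Q, ¬P ⊢ Q
Disjunction: the card is black ∨ the card is white
We know it is not the case that the card is black.
By disjunctive syllogism, the other disjunct must be true.

The card is white


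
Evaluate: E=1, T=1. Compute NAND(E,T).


E AND T = 1
NOT(1) = 0

0


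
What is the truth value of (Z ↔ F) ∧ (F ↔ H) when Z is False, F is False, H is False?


Z = False, F = False, H = False
Step 1: Z ↔ F is true when Z and F have the same value. Result: True
Step 2: F ↔ H is true when F and H have the same value. Result: True
Step 3: True ∧ True = True

True


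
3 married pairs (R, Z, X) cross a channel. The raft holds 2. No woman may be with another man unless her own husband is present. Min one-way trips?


Label couples R, Z, X (H = husband, W = wife).
Counting alone: 6 people, the raft carries 2 and someone must bring it back, so each round trip nets at most +1 on the far side until the last crossing → at least 9 trips. The jealousy constraint makes 9 impossible; the shortest valid schedule has 11:
1. WR+WZ →  (far: WR,WZ; near: HR,HZ,HX,WX)
2. WR ←       (far: WZ; near: HR,HZ,HX,WR,WX)
3. WR+WX →  (far: WR,WZ,WX; near: HR,HZ,HX)
4. WR ←       (far: WZ,WX; near: HR,HZ,HX,WR)
5. HZ+HX →  (far: HZ,WZ,HX,WX; near: HR,WR)
6. HZ+WZ ←  (far: HX,WX; near: HR,WR,HZ,WZ)
7. HR+HZ →  (far: HR,HZ,HX,WX; near: WR,WZ)
8. WX ←       (far: HR,HZ,HX; near: WR,WZ,WX)
9. WR+WZ →  (far: HR,WR,HZ,WZ,HX; near: WX)
10. HX ←      (far: HR,WR,HZ,WZ; near: HX,WX)
11. HX+WX → (far: all six; near: empty)
In every state each wife is either with her husband or with no other man.
Minimum trips = 11

11


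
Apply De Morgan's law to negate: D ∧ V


De Morgan's law: ¬(P ∧ Q) ≡ ¬P ∨ ¬Q
¬(D ∧ V) = ¬D ∨ ¬V

¬D ∨ ¬V


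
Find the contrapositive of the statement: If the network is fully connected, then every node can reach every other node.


Original: If the network is fully connected, then every node can reach every other node
Contrapositive: If ¬Q, then ¬P
Negate Q: not (every node can reach every other node)
Negate P: not (the network is fully connected)

If not (every node can reach every other node), then not (the network is fully connected).


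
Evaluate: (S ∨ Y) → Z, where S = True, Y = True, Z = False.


S = True, Y = True, Z = False
Step 1: S ∨ Y = True OR True = True
Step 2: (True) → Z: false only when antecedent=True and Z=False.
Result: False

False


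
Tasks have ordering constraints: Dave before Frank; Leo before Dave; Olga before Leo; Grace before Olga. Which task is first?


Constraints: Dave before Frank; Leo before Dave; Olga before Leo; Grace before Olga
The first task can have nothing scheduled before it, so it must never appear on the right of a 'before'.
Tasks appearing after some 'before': Frank, Dave, Leo, Olga.
The only task not in that list is Grace → it is first.

Grace


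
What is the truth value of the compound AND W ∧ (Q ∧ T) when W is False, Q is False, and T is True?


W = False, Q = False, T = True
Step 1: Q ∧ T = False AND True = False
Step 2: W ∧ False = False AND False = False
AND is true only when ALL operands are true.

False


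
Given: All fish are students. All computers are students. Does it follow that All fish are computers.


Premise 1: All fish are students.
Premise 2: All computers are students.
Conclusion: All fish are computers.
Fallacy: undistributed middle. students is predicate in both.
Counterexample: fish and computers could be disjoint subsets of students.

Invalid


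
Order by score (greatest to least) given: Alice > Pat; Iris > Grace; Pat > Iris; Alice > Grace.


Constraints: Alice > Pat; Iris > Grace; Pat > Iris; Alice > Grace
Method: at each step, the next-highest is the one remaining person who never appears on the smaller side of a constraint between remaining people.
  Step 1: remaining {Iris, Pat, Alice, Grace}; on the smaller side: {Iris, Pat, Grace} → Alice is next (Alice > Pat; Alice > Grace).
  Step 2: remaining {Iris, Pat, Grace}; on the smaller side: {Iris, Grace} → Pat is next (Pat > Iris).
  Step 3: remaining {Iris, Grace}; on the smaller side: {Grace} → Iris is next (Iris > Grace).
  Step 4: only Grace remains → lowest.
Final ranking (highest to lowest):

Alice > Pat > Iris > Grace


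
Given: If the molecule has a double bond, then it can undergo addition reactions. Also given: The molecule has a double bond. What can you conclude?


Modus ponens: P → Q, P ⊢ Q
P: the molecule has a double bond
Q: it can undergo addition reactions
We have P → Q and P is true.
By modus ponens, Q must be true.

It can undergo addition reactions


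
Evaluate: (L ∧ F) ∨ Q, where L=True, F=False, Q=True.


L = True, F = False, Q = True
Expression: (L ∧ F) ∨ Q
Step 1: L ∧ F = True AND False = False
Step 2: (False) ∨ Q = False OR True = True

True


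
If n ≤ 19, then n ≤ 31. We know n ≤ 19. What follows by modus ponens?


Modus ponens: P → Q, P ⊢ Q
P: n ≤ 19
Q: n ≤ 31
We have P → Q and P is true.
By modus ponens, Q must be true.

n ≤ 31


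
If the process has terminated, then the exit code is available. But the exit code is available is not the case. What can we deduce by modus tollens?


Modus tollens: P → Q, ¬Q ⊢ ¬P
P: the process has terminated
Q: the exit code is available
We have P → Q and Q is false.
By modus tollens, P must be false.

It is not the case that the process has terminated


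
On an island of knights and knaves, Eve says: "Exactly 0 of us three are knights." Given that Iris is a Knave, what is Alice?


Eve claims exactly 0 knights among Eve, Iris, Alice.
Given: Iris is a Knave.

Case 1: Eve is a Knight (tells truth)
  Then exactly 0 of the three are knights.
  Counting Eve, Iris: 1 knight(s) so far. Need -1 more → impossible.
Case 2: Eve is a Knave (lies)
  Then the count is NOT 0.
  If Alice = Knave, count = 0 = 0 → claim would be true, contradicts lie.
  If Alice = Knight, count = 1 ≠ 0 → lie confirmed ✓

Alice is a Knight.

Knight


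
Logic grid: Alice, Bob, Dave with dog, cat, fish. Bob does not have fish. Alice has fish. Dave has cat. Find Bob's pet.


From clues:
  Dave → cat
  Alice → fish
By elimination, Bob gets the remaining.

dog


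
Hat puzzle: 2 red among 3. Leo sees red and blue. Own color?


Total red = 2, seen red = 1
Own red = 2 - 1 = 1
Leo's hat is red.

red


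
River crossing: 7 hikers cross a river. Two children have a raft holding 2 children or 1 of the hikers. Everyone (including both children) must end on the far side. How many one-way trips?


Per crossing of one of the hikers: children→, one←, one of the hikers→, one← = 4 trips
7 × 4 = 28, + 1 final children→ = 29
Minimum trips = 29

29


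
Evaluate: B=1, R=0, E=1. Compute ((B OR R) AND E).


B OR R = 1|0 = 1
1 AND 1 = 1

1


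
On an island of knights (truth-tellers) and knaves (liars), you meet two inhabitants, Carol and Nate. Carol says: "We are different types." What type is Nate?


Carol says: "We are different types."
Case 1: Carol is a Knight (truth-teller)
  Statement is true → they ARE different → Nate is a Knave
Case 2: Carol is a Knave (liar)
  Statement is false → they are NOT different → Nate is a Knave
In both cases, Nate is a Knave.

Knave


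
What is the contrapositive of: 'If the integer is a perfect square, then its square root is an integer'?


Original: If the integer is a perfect square, then its square root is an integer
Contrapositive: If ¬Q, then ¬P
Negate Q: not (its square root is an integer)
Negate P: not (the integer is a perfect square)

If not (its square root is an integer), then not (the integer is a perfect square).


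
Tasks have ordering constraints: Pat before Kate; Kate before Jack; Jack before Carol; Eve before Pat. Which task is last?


Constraints: Pat before Kate; Kate before Jack; Jack before Carol; Eve before Pat
The last task can have nothing scheduled after it, so it must never appear on the left of a 'before'.
Tasks appearing before some other task: Pat, Kate, Jack, Eve.
The only task not in that list is Carol → it is last.

Carol


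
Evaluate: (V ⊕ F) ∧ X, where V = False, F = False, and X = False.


V = False, F = False, X = False
Step 1: V ⊕ F = False XOR False = False
Step 2: False ∧ X = False AND False = False
XOR true when exactly one of V,F is true; then AND with X.

False


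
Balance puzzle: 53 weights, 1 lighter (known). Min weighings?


Each weighing has 3 outcomes (left heavy / balance / right heavy), so k weighings distinguish at most 3^k cases; splitting into three near-equal groups achieves this.
Need 3^k ≥ 53: 3^3 = 27 < 53 ≤ 3^4 = 81
k = ⌈log₃(53)⌉ = 4

4


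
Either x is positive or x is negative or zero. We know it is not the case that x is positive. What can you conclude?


Disjunctive syllogism: P ∨ Q, ¬P ⊢ Q
Disjunction: x is positive ∨ x is negative or zero
We know it is not the case that x is positive.
By disjunctive syllogism, the other disjunct must be true.

x is negative or zero


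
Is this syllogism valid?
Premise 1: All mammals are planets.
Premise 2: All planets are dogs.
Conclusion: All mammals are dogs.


Premise 1: All mammals are planets.
Premise 2: All planets are dogs.
Conclusion: All mammals are dogs.
Barbara syllogism (AAA-1): All A are B, All B are C → All A are C.
Middle term (planets) distributed in premise 2.

Valid


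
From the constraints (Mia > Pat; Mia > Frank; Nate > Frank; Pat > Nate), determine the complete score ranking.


Constraints: Mia > Pat; Mia > Frank; Nate > Frank; Pat > Nate
Method: at each step, the next-highest is the one remaining person who never appears on the smaller side of a constraint between remaining people.
  Step 1: remaining {Pat, Frank, Mia, Nate}; on the smaller side: {Pat, Frank, Nate} → Mia is next (Mia > Pat; Mia > Frank).
  Step 2: remaining {Pat, Frank, Nate}; on the smaller side: {Frank, Nate} → Pat is next (Pat > Nate).
  Step 3: remaining {Frank, Nate}; on the smaller side: {Frank} → Nate is next (Nate > Frank).
  Step 4: only Frank remains → lowest.
Final ranking (highest to lowest):

Mia > Pat > Nate > Frank


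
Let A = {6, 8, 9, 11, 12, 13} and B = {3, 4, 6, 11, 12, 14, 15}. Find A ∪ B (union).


A = {6, 8, 9, 11, 12, 13}
B = {3, 4, 6, 11, 12, 14, 15}
Operation: union
All elements combined: 3, 4, 6, 8, 9, 11, 12, 13, 14, 15

{3, 4, 6, 8, 9, 11, 12, 13, 14, 15}


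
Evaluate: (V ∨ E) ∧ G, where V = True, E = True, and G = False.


V = True, E = True, G = False
Step 1: V ∨ E = True OR True = True
Step 2: True ∧ G = True AND False = False
OR is true when at least one operand is true; AND requires both.

False


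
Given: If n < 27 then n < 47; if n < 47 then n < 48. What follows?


Hypothetical syllogism: P → Q, Q → R ⊢ P → R
Premise 1: n < 27 → n < 47
Premise 2: n < 47 → n < 48
Chain the implications: the middle term (n < 47) links the two.
Conclusion: If n < 27, then n < 48.

If n < 27, then n < 48.


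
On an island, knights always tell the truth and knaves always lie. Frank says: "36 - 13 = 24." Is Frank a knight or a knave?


Statement: "36 - 13 = 24."
Actual: 36 - 13 = 23
Claimed: 24
Statement is FALSE → Frank lies → Knave

Knave


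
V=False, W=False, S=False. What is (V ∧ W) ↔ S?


V = False, W = False, S = False
Expression: (V ∧ W) ↔ S
Step 1: V ∧ W = False AND False = False
Step 2: (False) ↔ S = (False iff False) = True

True


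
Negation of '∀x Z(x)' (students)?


Original: ∀x Z(x)
Rule: ¬∀→∃, ¬∃→∀, negate predicate.
Negation: ∃x ¬Z(x)

∃x ¬Z(x)


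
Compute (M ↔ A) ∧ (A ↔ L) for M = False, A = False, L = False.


M = False, A = False, L = False
Step 1: M ↔ A is true when M and A have the same value. Result: True
Step 2: A ↔ L is true when A and L have the same value. Result: True
Step 3: True ∧ True = True

True


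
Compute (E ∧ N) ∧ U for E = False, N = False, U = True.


E = False, N = False, U = True
Step 1: E ∧ N = False AND False = False
Step 2: False ∧ U = False AND True = False
AND is true only when ALL operands are true.

False


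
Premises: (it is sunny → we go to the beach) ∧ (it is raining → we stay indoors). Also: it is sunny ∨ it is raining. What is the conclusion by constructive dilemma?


Constructive dilemma: (P → Q) ∧ (R → S), P ∨ R ⊢ Q ∨ S
Premise 1: it is sunny → we go to the beach
Premise 2: it is raining → we stay indoors
Premise 3: it is sunny ∨ it is raining
Case 1: Assuming it is sunny, then by Premise 1, we go to the beach.
Case 2: Assuming it is raining, then by Premise 2, we stay indoors.
Since one of it is sunny or it is raining must hold, we get we go to the beach or we stay indoors.

We go to the beach or we stay indoors.


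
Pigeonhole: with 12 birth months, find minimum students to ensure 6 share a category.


Pigeonhole: to guarantee k in one of n categories, need (k-1)×n + 1.
k = 6, n = 12
Minimum = (6-1) × 12 + 1 = 5 × 12 + 1

61


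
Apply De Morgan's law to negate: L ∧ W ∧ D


De Morgan's law: ¬(P ∧ Q ∧ R) ≡ ¬P ∨ ¬Q ∨ ¬R
¬(L ∧ W ∧ D) = ¬L ∨ ¬W ∨ ¬D

¬L ∨ ¬W ∨ ¬D


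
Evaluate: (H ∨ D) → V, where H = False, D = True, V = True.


H = False, D = True, V = True
Step 1: H ∨ D = False OR True = True
Step 2: (True) → V: false only when antecedent=True and V=False.
Result: True

True


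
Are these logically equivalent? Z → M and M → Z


Expression 1: Z → M
Expression 2: M → Z
Truth table (Z M | Expr1 Expr2):
  T T |   T     T
  T F |   F     T   ← differ
  F T |   T     F   ← differ
  F F |   T     T
Counterexample: Z=T, M=F gives Expr1 = F but Expr2 = T, so the expressions are NOT logically equivalent.

No


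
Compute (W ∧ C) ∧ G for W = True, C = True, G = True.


W = True, C = True, G = True
Step 1: W ∧ C = True AND True = True
Step 2: True ∧ G = True AND True = True
AND is true only when ALL operands are true.

True


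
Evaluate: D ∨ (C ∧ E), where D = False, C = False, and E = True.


D = False, C = False, E = True
Step 1: C ∧ E = False AND True = False
Step 2: D ∨ False = False OR False = False
AND evaluated first (higher precedence); then OR applied.

False


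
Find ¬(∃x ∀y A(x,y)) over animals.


Original: ∃x ∀y A(x,y)
Rule: ¬∀→∃, ¬∃→∀, negate predicate.
Negation: ∀x ∃y ¬A(x,y)

∀x ∃y ¬A(x,y)


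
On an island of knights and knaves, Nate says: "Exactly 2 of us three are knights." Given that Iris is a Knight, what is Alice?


Nate claims exactly 2 knights among Nate, Iris, Alice.
Given: Iris is a Knight.

Case 1: Nate is a Knight (tells truth)
  Then exactly 2 of the three are knights.
  Counting Nate, Iris: 2 knight(s) so far. Need 0 more → Alice = Knave.
Case 2: Nate is a Knave (lies)
  Then the count is NOT 2.
  If Alice = Knight, count = 2 = 2 → claim would be true, contradicts lie.
  If Alice = Knave, count = 1 ≠ 2 → lie confirmed ✓

Alice is a Knave.

Knave


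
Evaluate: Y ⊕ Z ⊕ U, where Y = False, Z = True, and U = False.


Y = False, Z = True, U = False
Step 1: Y ⊕ Z = False XOR True = True
Step 2: True ⊕ U = True XOR False = True
XOR is true when an odd number of operands are true.

True


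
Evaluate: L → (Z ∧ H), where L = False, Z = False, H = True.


L = False, Z = False, H = True
Step 1: Z ∧ H = False AND True = False
Step 2: L → (False): false only when L=True and consequent=False.
Result: True

True


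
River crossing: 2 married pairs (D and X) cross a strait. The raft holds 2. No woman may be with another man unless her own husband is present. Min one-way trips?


Label couples D and X.
1. WD+WX → (far: WD,WX; near: HD,HX)
2. WD ←   (far: WX; near: HD,HX,WD)
3. HD+HX → (far: HD,HX,WX; near: WD)
4. HD ←   (far: HX,WX; near: HD,WD)  — HD returns, since WD is alone on near bank
5. HD+WD → (far: all four; near: empty)
Every state respects the constraint.
Minimum trips = 5

5


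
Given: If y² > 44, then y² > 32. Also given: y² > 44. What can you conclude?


Modus ponens: P → Q, P ⊢ Q
P: y² > 44
Q: y² > 32
We have P → Q and P is true.
By modus ponens, Q must be true.

y² > 32


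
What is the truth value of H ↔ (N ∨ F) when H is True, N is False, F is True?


H = True, N = False, F = True
Step 1: N ∨ F = False OR True = True
Step 2: H ↔ (True): true when both sides have same truth value.
Result: True ↔ True = True

True


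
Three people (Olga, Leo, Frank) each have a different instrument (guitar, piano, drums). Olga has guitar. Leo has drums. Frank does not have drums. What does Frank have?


From clues:
  Leo → drums
  Olga → guitar
By elimination, Frank gets the remaining.

piano


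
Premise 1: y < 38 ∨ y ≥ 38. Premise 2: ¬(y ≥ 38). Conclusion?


Disjunctive syllogism: P ∨ Q, ¬P ⊢ Q
Disjunction: y < 38 ∨ y ≥ 38
We know it is not the case that y ≥ 38.
By disjunctive syllogism, the other disjunct must be true.

y < 38


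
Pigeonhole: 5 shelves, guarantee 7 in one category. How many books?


Pigeonhole: to guarantee k in one of n categories, need (k-1)×n + 1.
k = 7, n = 5
Minimum = (7-1) × 5 + 1 = 6 × 5 + 1

31


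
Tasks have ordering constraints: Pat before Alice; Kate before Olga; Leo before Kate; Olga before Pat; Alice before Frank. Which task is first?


Constraints: Pat before Alice; Kate before Olga; Leo before Kate; Olga before Pat; Alice before Frank
The first task can have nothing scheduled before it, so it must never appear on the right of a 'before'.
Tasks appearing after some 'before': Alice, Olga, Kate, Pat, Frank.
The only task not in that list is Leo → it is first.

Leo


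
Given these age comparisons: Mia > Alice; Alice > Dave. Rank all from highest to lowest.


Constraints: Mia > Alice; Alice > Dave
Method: at each step, the next-highest is the one remaining person who never appears on the smaller side of a constraint between remaining people.
  Step 1: remaining {Mia, Dave, Alice}; on the smaller side: {Dave, Alice} → Mia is next (Mia > Alice).
  Step 2: remaining {Dave, Alice}; on the smaller side: {Dave} → Alice is next (Alice > Dave).
  Step 3: only Dave remains → lowest.
Final ranking (highest to lowest):

Mia > Alice > Dave


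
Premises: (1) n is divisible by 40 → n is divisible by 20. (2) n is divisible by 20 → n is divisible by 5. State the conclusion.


Hypothetical syllogism: P → Q, Q → R ⊢ P → R
Premise 1: n is divisible by 40 → n is divisible by 20
Premise 2: n is divisible by 20 → n is divisible by 5
Chain the implications: the middle term (n is divisible by 20) links the two.
Conclusion: If n is divisible by 40, then n is divisible by 5.

If n is divisible by 40, then n is divisible by 5.


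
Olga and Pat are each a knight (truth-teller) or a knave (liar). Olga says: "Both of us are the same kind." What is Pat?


Olga says: "Both of us are the same kind."
Case 1: Olga is a Knight (truth-teller)
  Statement is true → they ARE the same → Pat is also a Knight
Case 2: Olga is a Knave (liar)
  Statement is false → they are NOT the same → Pat is a Knight
In both cases, Pat is a Knight.

Knight


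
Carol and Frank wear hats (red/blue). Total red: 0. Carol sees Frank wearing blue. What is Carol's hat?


Total red = 0, Frank = blue
Red accounted for: 0
Remaining for Carol: 0
Carol's hat is blue.

blue


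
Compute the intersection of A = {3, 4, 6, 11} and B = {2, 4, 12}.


A = {3, 4, 6, 11}
B = {2, 4, 12}
Operation: intersection
Elements in both: 4

{4}


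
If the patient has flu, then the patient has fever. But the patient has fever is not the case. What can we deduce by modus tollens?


Modus tollens: P → Q, ¬Q ⊢ ¬P
P: the patient has flu
Q: the patient has fever
We have P → Q and Q is false.
By modus tollens, P must be false.

It is not the case that the patient has flu


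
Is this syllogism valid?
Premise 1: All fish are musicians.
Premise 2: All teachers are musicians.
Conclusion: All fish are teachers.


Premise 1: All fish are musicians.
Premise 2: All teachers are musicians.
Conclusion: All fish are teachers.
Fallacy: undistributed middle. musicians is predicate in both.
Counterexample: fish and teachers could be disjoint subsets of musicians.

Invalid


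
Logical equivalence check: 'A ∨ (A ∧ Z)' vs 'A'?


Expression 1: A ∨ (A ∧ Z)
Expression 2: A
Truth table (A Z | Expr1 Expr2):
  T T |   T     T
  T F |   T     T
  F T |   F     F
  F F |   F     F
All 4 rows agree, so the expressions are logically equivalent.

Yes


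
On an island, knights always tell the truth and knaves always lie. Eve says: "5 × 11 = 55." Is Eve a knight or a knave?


Statement: "5 × 11 = 55."
Actual: 5 × 11 = 55
Claimed: 55
Statement is TRUE → Eve tells the truth → Knight

Knight


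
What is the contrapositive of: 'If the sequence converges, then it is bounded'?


Original: If the sequence converges, then it is bounded
Contrapositive: If ¬Q, then ¬P
Negate Q: not (it is bounded)
Negate P: not (the sequence converges)

If not (it is bounded), then not (the sequence converges).


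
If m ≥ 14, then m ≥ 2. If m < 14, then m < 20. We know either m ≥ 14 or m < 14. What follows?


Constructive dilemma: (P → Q) ∧ (R → S), P ∨ R ⊢ Q ∨ S
Premise 1: m ≥ 14 → m ≥ 2
Premise 2: m < 14 → m < 20
Premise 3: m ≥ 14 ∨ m < 14
Case 1: Assuming m ≥ 14, then by Premise 1, m ≥ 2.
Case 2: Assuming m < 14, then by Premise 2, m < 20.
Since one of m ≥ 14 or m < 14 must hold, we get m ≥ 2 or m < 20.

m ≥ 2 or m < 20.


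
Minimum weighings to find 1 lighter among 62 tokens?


Each weighing has 3 outcomes (left heavy / balance / right heavy), so k weighings distinguish at most 3^k cases; splitting into three near-equal groups achieves this.
Need 3^k ≥ 62: 3^3 = 27 < 62 ≤ 3^4 = 81
k = ⌈log₃(62)⌉ = 4

4


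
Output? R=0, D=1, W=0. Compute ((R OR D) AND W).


R OR D = 0|1 = 1
1 AND 0 = 0

0


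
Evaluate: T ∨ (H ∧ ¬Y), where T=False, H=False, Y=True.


T = False, H = False, Y = True
Expression: T ∨ (H ∧ ¬Y)
Step 1: ¬Y = NOT True = False
Step 2: H ∧ ¬Y = False AND False = False
Step 3: T ∨ (False) = False OR False = False

False


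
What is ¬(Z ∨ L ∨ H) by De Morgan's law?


De Morgan's law: ¬(P ∨ Q ∨ R) ≡ ¬P ∧ ¬Q ∧ ¬R
¬(Z ∨ L ∨ H) = ¬Z ∧ ¬L ∧ ¬H

¬Z ∧ ¬L ∧ ¬H


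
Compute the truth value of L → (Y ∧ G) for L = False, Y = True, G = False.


L = False, Y = True, G = False
Step 1: Y ∧ G = True AND False = False
Step 2: L → (False): false only when L=True and consequent=False.
Result: True

True


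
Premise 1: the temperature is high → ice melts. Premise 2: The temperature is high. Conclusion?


Modus ponens: P → Q, P ⊢ Q
P: the temperature is high
Q: ice melts
We have P → Q and P is true.
By modus ponens, Q must be true.

Ice melts


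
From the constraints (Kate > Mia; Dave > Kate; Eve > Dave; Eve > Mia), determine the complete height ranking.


Constraints: Kate > Mia; Dave > Kate; Eve > Dave; Eve > Mia
Method: at each step, the next-highest is the one remaining person who never appears on the smaller side of a constraint between remaining people.
  Step 1: remaining {Dave, Kate, Eve, Mia}; on the smaller side: {Dave, Kate, Mia} → Eve is next (Eve > Dave; Eve > Mia).
  Step 2: remaining {Dave, Kate, Mia}; on the smaller side: {Kate, Mia} → Dave is next (Dave > Kate).
  Step 3: remaining {Kate, Mia}; on the smaller side: {Mia} → Kate is next (Kate > Mia).
  Step 4: only Mia remains → lowest.
Final ranking (highest to lowest):

Eve > Dave > Kate > Mia


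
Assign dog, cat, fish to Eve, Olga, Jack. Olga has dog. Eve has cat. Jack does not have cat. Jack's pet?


From clues:
  Olga → dog
  Eve → cat
By elimination, Jack gets the remaining.

fish


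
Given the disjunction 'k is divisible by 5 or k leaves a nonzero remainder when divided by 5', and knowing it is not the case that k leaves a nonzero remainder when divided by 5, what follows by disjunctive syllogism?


Disjunctive syllogism: P ∨ Q, ¬P ⊢ Q
Disjunction: k is divisible by 5 ∨ k leaves a nonzero remainder when divided by 5
We know it is not the case that k leaves a nonzero remainder when divided by 5.
By disjunctive syllogism, the other disjunct must be true.

k is divisible by 5


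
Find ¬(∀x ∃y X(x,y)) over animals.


Original: ∀x ∃y X(x,y)
Rule: ¬∀→∃, ¬∃→∀, negate predicate.
Negation: ∃x ∀y ¬X(x,y)

∃x ∀y ¬X(x,y)


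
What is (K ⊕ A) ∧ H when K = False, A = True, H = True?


K = False, A = True, H = True
Step 1: K ⊕ A = False XOR True = True
Step 2: True ∧ H = True AND True = True
XOR true when exactly one of K,A is true; then AND with H.

True


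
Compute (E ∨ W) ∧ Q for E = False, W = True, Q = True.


E = False, W = True, Q = True
Step 1: E ∨ W = False OR True = True
Step 2: True ∧ Q = True AND True = True
OR is true when at least one operand is true; AND requires both.

True


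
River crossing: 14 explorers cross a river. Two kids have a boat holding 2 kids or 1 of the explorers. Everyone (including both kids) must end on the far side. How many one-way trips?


Per crossing of one of the explorers: kids→, one←, one of the explorers→, one← = 4 trips
14 × 4 = 56, + 1 final kids→ = 57
Minimum trips = 57

57


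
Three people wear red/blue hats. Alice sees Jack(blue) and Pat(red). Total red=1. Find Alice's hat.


Total red = 1, seen red = 1
Own red = 1 - 1 = 0
Alice's hat is blue.

blue


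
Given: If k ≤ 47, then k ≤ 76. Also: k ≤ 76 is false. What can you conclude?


Modus tollens: P → Q, ¬Q ⊢ ¬P
P: k ≤ 47
Q: k ≤ 76
We have P → Q and Q is false.
By modus tollens, P must be false.

It is not the case that k ≤ 47


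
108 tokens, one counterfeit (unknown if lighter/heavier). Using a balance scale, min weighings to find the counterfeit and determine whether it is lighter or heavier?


Let n = 108. 216 possibilities (n tokens × lighter/heavier); each weighing has 3 outcomes.
Bound for k weighings: say the first weighing puts j tokens on each pan. If it tips, the 2j weighed tokens remain suspects (each with a known direction) and k-1 weighings give 3^(k-1) outcomes; 3^(k-1) is odd, so 2j ≤ 3^(k-1) - 1. If it balances, the n - 2j unweighed tokens remain with direction unknown: 2(n - 2j) ≤ 3^(k-1) - 1 by the same parity argument. Adding, n ≤ (3^(k-1) - 1) + (3^(k-1) - 1)/2 = (3^k - 3)/2, and the classical three-group strategy achieves this (3 tokens in 2 weighings, 12 in 3, 39 in 4, 120 in 5).
So we need the smallest k with (3^k - 3)/2 ≥ 108.
k = 4: (3^4 - 3)/2 = 39 < 108 ✗
k = 5: (3^5 - 3)/2 = 120 ≥ 108 ✓

5


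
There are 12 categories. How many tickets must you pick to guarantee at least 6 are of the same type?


Pigeonhole: to guarantee k in one of n categories, need (k-1)×n + 1.
k = 6, n = 12
Minimum = (6-1) × 12 + 1 = 5 × 12 + 1

61


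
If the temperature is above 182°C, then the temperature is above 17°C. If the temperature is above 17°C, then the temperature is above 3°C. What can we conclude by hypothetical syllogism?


Hypothetical syllogism: P → Q, Q → R ⊢ P → R
Premise 1: the temperature is above 182°C → the temperature is above 17°C
Premise 2: the temperature is above 17°C → the temperature is above 3°C
Chain the implications: the middle term (the temperature is above 17°C) links the two.
Conclusion: If the temperature is above 182°C, then the temperature is above 3°C.

If the temperature is above 182°C, then the temperature is above 3°C.


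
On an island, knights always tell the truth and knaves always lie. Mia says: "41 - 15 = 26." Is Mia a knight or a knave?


Statement: "41 - 15 = 26."
Actual: 41 - 15 = 26
Claimed: 26
Statement is TRUE → Mia tells the truth → Knight

Knight


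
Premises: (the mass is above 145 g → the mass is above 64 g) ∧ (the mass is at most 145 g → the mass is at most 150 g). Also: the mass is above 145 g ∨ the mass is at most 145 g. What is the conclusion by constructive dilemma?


Constructive dilemma: (P → Q) ∧ (R → S), P ∨ R ⊢ Q ∨ S
Premise 1: the mass is above 145 g → the mass is above 64 g
Premise 2: the mass is at most 145 g → the mass is at most 150 g
Premise 3: the mass is above 145 g ∨ the mass is at most 145 g
Case 1: Assuming the mass is above 145 g, then by Premise 1, the mass is above 64 g.
Case 2: Assuming the mass is at most 145 g, then by Premise 2, the mass is at most 150 g.
Since one of the mass is above 145 g or the mass is at most 145 g must hold, we get the mass is above 64 g or the mass is at most 150 g.

The mass is above 64 g or the mass is at most 150 g.


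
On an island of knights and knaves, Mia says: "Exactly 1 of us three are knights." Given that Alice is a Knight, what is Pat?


Mia claims exactly 1 knights among Mia, Alice, Pat.
Given: Alice is a Knight.

Case 1: Mia is a Knight (tells truth)
  Then exactly 1 of the three are knights.
  Counting Mia, Alice: 2 knight(s) so far. Need -1 more → impossible.
Case 2: Mia is a Knave (lies)
  Then the count is NOT 1.
  If Pat = Knave, count = 1 = 1 → claim would be true, contradicts lie.
  If Pat = Knight, count = 2 ≠ 1 → lie confirmed ✓

Pat is a Knight.

Knight


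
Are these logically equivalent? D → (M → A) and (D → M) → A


Expression 1: D → (M → A)
Expression 2: (D → M) → A
Truth table (D M A | Expr1 Expr2):
  T T T |   T     T
  T T F |   F     F
  T F T |   T     T
  T F F |   T     T
  F T T |   T     T
  F T F |   T     F   ← differ
  F F T |   T     T
  F F F |   T     F   ← differ
Counterexample: D=F, M=T, A=F gives Expr1 = T but Expr2 = F, so the expressions are NOT logically equivalent.

No


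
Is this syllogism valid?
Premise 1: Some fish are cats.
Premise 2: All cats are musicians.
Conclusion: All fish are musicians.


Premise 1: Some fish are cats.
Premise 2: All cats are musicians.
Conclusion: All fish are musicians.
Fallacy: illicit minor. The minor term (fish) is distributed in the conclusion ('All fish ...') but undistributed in its premise ('Some fish are cats' doesn't cover all fish).
Only 'Some fish are musicians' follows, not 'All'.

Invalid


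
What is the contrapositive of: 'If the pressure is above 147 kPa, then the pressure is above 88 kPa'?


Original: If the pressure is above 147 kPa, then the pressure is above 88 kPa
Contrapositive: If ¬Q, then ¬P
Negate Q: not (the pressure is above 88 kPa)
Negate P: not (the pressure is above 147 kPa)

If not (the pressure is above 88 kPa), then not (the pressure is above 147 kPa).


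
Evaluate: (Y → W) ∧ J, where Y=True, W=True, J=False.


Y = True, W = True, J = False
Expression: (Y → W) ∧ J
Step 1: Y → W = True → True (false only if Y=True, W=False) = True
Step 2: (True) ∧ J = True AND False = False

False


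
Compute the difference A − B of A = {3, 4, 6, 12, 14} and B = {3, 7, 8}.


A = {3, 4, 6, 12, 14}
B = {3, 7, 8}
Operation: difference A − B
In A but not B: 4, 6, 12, 14

{4, 6, 12, 14}


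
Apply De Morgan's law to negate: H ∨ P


De Morgan's law: ¬(P ∨ Q) ≡ ¬P ∧ ¬Q
¬(H ∨ P) = ¬H ∧ ¬P

¬H ∧ ¬P


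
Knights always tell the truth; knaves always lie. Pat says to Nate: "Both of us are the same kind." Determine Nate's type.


Pat says: "Both of us are the same kind."
Case 1: Pat is a Knight (truth-teller)
  Statement is true → they ARE the same → Nate is also a Knight
Case 2: Pat is a Knave (liar)
  Statement is false → they are NOT the same → Nate is a Knight
In both cases, Nate is a Knight.

Knight


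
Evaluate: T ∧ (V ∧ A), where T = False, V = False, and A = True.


T = False, V = False, A = True
Step 1: V ∧ A = False AND True = False
Step 2: T ∧ False = False AND False = False
AND is true only when ALL operands are true.

False


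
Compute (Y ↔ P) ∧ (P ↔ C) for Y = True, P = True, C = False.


Y = True, P = True, C = False
Step 1: Y ↔ P is true when Y and P have the same value. Result: True
Step 2: P ↔ C is true when P and C have the same value. Result: False
Step 3: True ∧ False = False

False


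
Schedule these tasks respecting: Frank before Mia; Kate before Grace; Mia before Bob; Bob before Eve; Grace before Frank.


Constraints: Frank before Mia; Kate before Grace; Mia before Bob; Bob before Eve; Grace before Frank
Method: repeatedly schedule the remaining task that has no remaining task required before it.
  Step 1: remaining {Grace, Kate, Bob, Eve, Frank, Mia}; every task except Kate still has a predecessor pending → schedule Kate.
  Step 2: remaining {Grace, Bob, Eve, Frank, Mia}; every task except Grace still has a predecessor pending → schedule Grace.
  Step 3: remaining {Bob, Eve, Frank, Mia}; every task except Frank still has a predecessor pending → schedule Frank.
  Step 4: remaining {Bob, Eve, Mia}; every task except Mia still has a predecessor pending → schedule Mia.
  Step 5: remaining {Bob, Eve}; every task except Bob still has a predecessor pending → schedule Bob.
  Step 6: only Eve remains → schedule Eve.
Resulting order:

Kate → Grace → Frank → Mia → Bob → Eve


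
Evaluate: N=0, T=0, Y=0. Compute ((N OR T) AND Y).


N OR T = 0|0 = 0
0 AND 0 = 0

0


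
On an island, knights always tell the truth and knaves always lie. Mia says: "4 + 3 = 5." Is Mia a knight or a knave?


Statement: "4 + 3 = 5."
Actual: 4 + 3 = 7
Claimed: 5
Statement is FALSE → Mia lies → Knave

Knave


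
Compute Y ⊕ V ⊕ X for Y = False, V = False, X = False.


Y = False, V = False, X = False
Step 1: Y ⊕ V = False XOR False = False
Step 2: False ⊕ X = False XOR False = False
XOR is true when an odd number of operands are true.

False


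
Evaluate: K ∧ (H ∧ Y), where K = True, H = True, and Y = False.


K = True, H = True, Y = False
Step 1: H ∧ Y = True AND False = False
Step 2: K ∧ False = True AND False = False
AND is true only when ALL operands are true.

False


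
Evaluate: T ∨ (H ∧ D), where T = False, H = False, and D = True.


T = False, H = False, D = True
Step 1: H ∧ D = False AND True = False
Step 2: T ∨ False = False OR False = False
AND evaluated first (higher precedence); then OR applied.

False


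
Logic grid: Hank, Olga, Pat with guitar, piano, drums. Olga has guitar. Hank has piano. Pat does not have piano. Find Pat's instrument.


From clues:
  Hank → piano
  Olga → guitar
By elimination, Pat gets the remaining.

drums
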